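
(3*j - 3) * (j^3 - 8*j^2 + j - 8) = 3*j^4 - 27*j^3 + 27*j^2 - 27*j + 24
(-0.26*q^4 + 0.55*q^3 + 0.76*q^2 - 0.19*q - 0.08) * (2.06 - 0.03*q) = 0.0078*q^5 - 0.5521*q^4 + 1.1102*q^3 + 1.5713*q^2 - 0.389*q - 0.1648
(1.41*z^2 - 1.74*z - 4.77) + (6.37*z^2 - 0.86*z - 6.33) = 7.78*z^2 - 2.6*z - 11.1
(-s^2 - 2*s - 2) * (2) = -2*s^2 - 4*s - 4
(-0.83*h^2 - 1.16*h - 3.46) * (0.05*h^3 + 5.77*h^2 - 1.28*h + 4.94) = -0.0415*h^5 - 4.8471*h^4 - 5.8038*h^3 - 22.5796*h^2 - 1.3016*h - 17.0924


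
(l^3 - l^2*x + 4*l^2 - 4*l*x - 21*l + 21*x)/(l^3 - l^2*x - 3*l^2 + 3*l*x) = (l + 7)/l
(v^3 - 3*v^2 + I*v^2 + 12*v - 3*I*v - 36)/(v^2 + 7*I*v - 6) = (v^3 + v^2*(-3 + I) + 3*v*(4 - I) - 36)/(v^2 + 7*I*v - 6)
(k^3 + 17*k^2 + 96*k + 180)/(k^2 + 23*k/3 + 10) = 3*(k^2 + 11*k + 30)/(3*k + 5)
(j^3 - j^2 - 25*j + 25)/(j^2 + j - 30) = (j^2 + 4*j - 5)/(j + 6)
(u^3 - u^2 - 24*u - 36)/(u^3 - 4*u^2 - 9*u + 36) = (u^2 - 4*u - 12)/(u^2 - 7*u + 12)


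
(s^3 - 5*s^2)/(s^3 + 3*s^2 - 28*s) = s*(s - 5)/(s^2 + 3*s - 28)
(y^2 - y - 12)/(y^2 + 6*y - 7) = (y^2 - y - 12)/(y^2 + 6*y - 7)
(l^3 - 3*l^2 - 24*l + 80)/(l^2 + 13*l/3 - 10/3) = 3*(l^2 - 8*l + 16)/(3*l - 2)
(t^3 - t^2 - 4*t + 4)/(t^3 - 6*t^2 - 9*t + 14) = (t - 2)/(t - 7)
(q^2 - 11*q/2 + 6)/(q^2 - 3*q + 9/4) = 2*(q - 4)/(2*q - 3)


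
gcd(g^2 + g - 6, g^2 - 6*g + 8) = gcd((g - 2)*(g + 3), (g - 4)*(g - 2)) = g - 2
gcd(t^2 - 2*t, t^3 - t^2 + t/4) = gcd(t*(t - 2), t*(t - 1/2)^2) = t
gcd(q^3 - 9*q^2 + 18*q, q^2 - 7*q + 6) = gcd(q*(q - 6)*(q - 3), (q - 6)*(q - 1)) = q - 6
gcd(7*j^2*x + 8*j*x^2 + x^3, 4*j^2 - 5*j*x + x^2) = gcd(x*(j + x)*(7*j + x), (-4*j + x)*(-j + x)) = 1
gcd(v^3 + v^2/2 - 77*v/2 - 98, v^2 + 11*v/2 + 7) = v + 7/2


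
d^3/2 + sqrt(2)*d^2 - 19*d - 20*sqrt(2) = (d/2 + sqrt(2)/2)*(d - 4*sqrt(2))*(d + 5*sqrt(2))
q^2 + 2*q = q*(q + 2)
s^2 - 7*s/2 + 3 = (s - 2)*(s - 3/2)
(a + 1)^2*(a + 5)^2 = a^4 + 12*a^3 + 46*a^2 + 60*a + 25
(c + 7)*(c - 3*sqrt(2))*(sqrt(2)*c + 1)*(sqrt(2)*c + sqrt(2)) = 2*c^4 - 5*sqrt(2)*c^3 + 16*c^3 - 40*sqrt(2)*c^2 + 8*c^2 - 35*sqrt(2)*c - 48*c - 42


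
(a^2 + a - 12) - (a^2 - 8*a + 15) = 9*a - 27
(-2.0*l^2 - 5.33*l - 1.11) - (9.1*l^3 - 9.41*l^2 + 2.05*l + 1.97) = -9.1*l^3 + 7.41*l^2 - 7.38*l - 3.08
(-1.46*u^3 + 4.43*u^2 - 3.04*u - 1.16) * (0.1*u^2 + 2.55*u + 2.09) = -0.146*u^5 - 3.28*u^4 + 7.9411*u^3 + 1.3907*u^2 - 9.3116*u - 2.4244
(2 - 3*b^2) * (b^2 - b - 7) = -3*b^4 + 3*b^3 + 23*b^2 - 2*b - 14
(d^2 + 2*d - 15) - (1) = d^2 + 2*d - 16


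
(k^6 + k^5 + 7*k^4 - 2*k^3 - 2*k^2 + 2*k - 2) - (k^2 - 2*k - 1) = k^6 + k^5 + 7*k^4 - 2*k^3 - 3*k^2 + 4*k - 1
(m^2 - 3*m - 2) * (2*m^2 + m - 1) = 2*m^4 - 5*m^3 - 8*m^2 + m + 2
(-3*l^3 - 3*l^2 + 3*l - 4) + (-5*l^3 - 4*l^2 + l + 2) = -8*l^3 - 7*l^2 + 4*l - 2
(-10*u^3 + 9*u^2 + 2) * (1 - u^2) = 10*u^5 - 9*u^4 - 10*u^3 + 7*u^2 + 2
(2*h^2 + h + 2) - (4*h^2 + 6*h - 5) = -2*h^2 - 5*h + 7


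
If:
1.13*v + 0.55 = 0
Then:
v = -0.49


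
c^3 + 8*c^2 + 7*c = c*(c + 1)*(c + 7)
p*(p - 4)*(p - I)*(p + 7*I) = p^4 - 4*p^3 + 6*I*p^3 + 7*p^2 - 24*I*p^2 - 28*p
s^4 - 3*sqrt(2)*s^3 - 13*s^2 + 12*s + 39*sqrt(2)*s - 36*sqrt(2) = (s - 3)*(s - 1)*(s + 4)*(s - 3*sqrt(2))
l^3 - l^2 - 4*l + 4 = (l - 2)*(l - 1)*(l + 2)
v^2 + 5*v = v*(v + 5)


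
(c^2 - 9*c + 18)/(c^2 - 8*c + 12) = (c - 3)/(c - 2)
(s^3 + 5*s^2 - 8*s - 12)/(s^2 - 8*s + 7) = (s^3 + 5*s^2 - 8*s - 12)/(s^2 - 8*s + 7)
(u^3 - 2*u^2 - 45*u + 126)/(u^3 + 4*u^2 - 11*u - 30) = (u^2 + u - 42)/(u^2 + 7*u + 10)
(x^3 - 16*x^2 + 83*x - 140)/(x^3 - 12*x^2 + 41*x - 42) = (x^2 - 9*x + 20)/(x^2 - 5*x + 6)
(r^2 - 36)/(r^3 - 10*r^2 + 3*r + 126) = (r + 6)/(r^2 - 4*r - 21)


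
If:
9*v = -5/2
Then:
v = -5/18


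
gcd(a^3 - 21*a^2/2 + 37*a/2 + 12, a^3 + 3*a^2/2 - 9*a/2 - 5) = 1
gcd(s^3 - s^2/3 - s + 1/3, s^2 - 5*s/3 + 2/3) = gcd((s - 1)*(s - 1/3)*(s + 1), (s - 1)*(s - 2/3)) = s - 1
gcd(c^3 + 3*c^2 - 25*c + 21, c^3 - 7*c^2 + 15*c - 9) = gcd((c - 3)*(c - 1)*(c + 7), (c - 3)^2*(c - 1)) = c^2 - 4*c + 3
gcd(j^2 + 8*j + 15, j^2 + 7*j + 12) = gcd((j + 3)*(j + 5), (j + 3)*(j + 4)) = j + 3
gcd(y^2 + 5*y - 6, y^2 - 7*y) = 1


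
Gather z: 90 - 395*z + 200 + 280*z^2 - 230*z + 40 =280*z^2 - 625*z + 330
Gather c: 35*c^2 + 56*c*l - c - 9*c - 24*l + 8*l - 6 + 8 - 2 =35*c^2 + c*(56*l - 10) - 16*l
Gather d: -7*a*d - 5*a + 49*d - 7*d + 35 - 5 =-5*a + d*(42 - 7*a) + 30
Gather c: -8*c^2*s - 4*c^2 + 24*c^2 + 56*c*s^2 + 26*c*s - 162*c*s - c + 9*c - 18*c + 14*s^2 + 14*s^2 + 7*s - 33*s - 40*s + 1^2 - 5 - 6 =c^2*(20 - 8*s) + c*(56*s^2 - 136*s - 10) + 28*s^2 - 66*s - 10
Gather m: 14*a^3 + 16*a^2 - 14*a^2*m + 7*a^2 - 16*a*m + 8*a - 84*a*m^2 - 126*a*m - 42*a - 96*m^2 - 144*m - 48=14*a^3 + 23*a^2 - 34*a + m^2*(-84*a - 96) + m*(-14*a^2 - 142*a - 144) - 48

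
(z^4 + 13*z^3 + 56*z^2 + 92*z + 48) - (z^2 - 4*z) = z^4 + 13*z^3 + 55*z^2 + 96*z + 48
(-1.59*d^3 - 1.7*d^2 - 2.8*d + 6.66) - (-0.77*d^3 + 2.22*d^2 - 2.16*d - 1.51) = -0.82*d^3 - 3.92*d^2 - 0.64*d + 8.17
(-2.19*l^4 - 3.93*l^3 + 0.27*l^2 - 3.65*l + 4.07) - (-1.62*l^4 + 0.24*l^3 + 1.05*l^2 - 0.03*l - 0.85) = -0.57*l^4 - 4.17*l^3 - 0.78*l^2 - 3.62*l + 4.92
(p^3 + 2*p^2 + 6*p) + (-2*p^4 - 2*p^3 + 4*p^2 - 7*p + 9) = -2*p^4 - p^3 + 6*p^2 - p + 9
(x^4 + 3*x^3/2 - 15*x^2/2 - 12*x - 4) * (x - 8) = x^5 - 13*x^4/2 - 39*x^3/2 + 48*x^2 + 92*x + 32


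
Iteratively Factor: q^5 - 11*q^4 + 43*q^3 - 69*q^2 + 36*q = (q)*(q^4 - 11*q^3 + 43*q^2 - 69*q + 36) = q*(q - 3)*(q^3 - 8*q^2 + 19*q - 12) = q*(q - 3)^2*(q^2 - 5*q + 4) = q*(q - 4)*(q - 3)^2*(q - 1)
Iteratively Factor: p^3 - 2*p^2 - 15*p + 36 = (p + 4)*(p^2 - 6*p + 9) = (p - 3)*(p + 4)*(p - 3)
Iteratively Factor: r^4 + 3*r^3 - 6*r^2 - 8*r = (r)*(r^3 + 3*r^2 - 6*r - 8) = r*(r + 1)*(r^2 + 2*r - 8) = r*(r + 1)*(r + 4)*(r - 2)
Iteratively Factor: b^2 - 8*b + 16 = (b - 4)*(b - 4)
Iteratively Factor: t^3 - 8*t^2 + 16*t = (t)*(t^2 - 8*t + 16) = t*(t - 4)*(t - 4)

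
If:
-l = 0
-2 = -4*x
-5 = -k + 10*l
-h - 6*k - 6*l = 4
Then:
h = -34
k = 5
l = 0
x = 1/2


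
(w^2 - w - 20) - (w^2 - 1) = -w - 19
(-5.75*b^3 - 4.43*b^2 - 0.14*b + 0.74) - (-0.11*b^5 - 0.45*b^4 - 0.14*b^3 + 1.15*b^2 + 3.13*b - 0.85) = 0.11*b^5 + 0.45*b^4 - 5.61*b^3 - 5.58*b^2 - 3.27*b + 1.59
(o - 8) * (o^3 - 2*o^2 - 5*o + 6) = o^4 - 10*o^3 + 11*o^2 + 46*o - 48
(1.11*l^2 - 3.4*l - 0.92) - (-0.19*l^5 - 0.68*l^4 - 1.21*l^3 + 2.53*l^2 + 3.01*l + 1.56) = 0.19*l^5 + 0.68*l^4 + 1.21*l^3 - 1.42*l^2 - 6.41*l - 2.48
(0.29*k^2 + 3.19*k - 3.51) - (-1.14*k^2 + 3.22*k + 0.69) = 1.43*k^2 - 0.0300000000000002*k - 4.2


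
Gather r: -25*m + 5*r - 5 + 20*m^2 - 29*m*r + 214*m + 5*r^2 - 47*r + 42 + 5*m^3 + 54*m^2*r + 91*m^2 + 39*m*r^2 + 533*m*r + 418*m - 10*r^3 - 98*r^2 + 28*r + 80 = 5*m^3 + 111*m^2 + 607*m - 10*r^3 + r^2*(39*m - 93) + r*(54*m^2 + 504*m - 14) + 117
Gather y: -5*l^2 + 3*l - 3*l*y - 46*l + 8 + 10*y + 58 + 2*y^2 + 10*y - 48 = -5*l^2 - 43*l + 2*y^2 + y*(20 - 3*l) + 18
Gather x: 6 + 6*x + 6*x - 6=12*x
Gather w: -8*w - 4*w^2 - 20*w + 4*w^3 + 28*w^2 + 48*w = 4*w^3 + 24*w^2 + 20*w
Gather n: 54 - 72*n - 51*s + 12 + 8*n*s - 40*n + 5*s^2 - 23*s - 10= n*(8*s - 112) + 5*s^2 - 74*s + 56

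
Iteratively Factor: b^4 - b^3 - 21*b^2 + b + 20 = (b - 5)*(b^3 + 4*b^2 - b - 4) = (b - 5)*(b + 1)*(b^2 + 3*b - 4) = (b - 5)*(b + 1)*(b + 4)*(b - 1)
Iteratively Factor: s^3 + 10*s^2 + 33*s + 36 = (s + 3)*(s^2 + 7*s + 12) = (s + 3)*(s + 4)*(s + 3)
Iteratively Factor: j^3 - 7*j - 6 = (j + 2)*(j^2 - 2*j - 3) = (j + 1)*(j + 2)*(j - 3)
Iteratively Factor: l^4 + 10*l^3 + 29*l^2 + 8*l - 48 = (l - 1)*(l^3 + 11*l^2 + 40*l + 48) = (l - 1)*(l + 3)*(l^2 + 8*l + 16) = (l - 1)*(l + 3)*(l + 4)*(l + 4)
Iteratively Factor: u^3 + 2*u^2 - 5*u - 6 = (u + 3)*(u^2 - u - 2) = (u - 2)*(u + 3)*(u + 1)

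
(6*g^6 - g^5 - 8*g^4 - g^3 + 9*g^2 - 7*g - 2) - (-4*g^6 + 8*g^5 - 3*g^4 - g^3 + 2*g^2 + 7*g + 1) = 10*g^6 - 9*g^5 - 5*g^4 + 7*g^2 - 14*g - 3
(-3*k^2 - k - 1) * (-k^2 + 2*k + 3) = 3*k^4 - 5*k^3 - 10*k^2 - 5*k - 3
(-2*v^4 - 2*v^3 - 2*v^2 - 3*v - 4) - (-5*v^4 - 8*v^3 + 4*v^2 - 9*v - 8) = 3*v^4 + 6*v^3 - 6*v^2 + 6*v + 4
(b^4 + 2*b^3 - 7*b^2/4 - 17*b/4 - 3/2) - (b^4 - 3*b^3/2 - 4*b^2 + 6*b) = 7*b^3/2 + 9*b^2/4 - 41*b/4 - 3/2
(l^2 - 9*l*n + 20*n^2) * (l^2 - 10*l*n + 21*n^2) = l^4 - 19*l^3*n + 131*l^2*n^2 - 389*l*n^3 + 420*n^4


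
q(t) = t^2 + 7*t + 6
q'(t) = 2*t + 7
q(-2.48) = -5.21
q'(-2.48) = 2.04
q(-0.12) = 5.17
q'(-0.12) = 6.76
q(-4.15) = -5.83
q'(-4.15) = -1.30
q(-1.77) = -3.26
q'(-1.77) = 3.46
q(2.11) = 25.22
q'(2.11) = 11.22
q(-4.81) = -4.53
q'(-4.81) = -2.62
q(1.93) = 23.23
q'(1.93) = 10.86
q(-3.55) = -6.25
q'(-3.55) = -0.10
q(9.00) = 150.00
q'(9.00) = 25.00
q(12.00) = 234.00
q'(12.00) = 31.00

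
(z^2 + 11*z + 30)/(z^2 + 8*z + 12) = (z + 5)/(z + 2)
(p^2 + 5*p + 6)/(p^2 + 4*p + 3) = (p + 2)/(p + 1)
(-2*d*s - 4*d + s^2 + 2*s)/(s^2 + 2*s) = (-2*d + s)/s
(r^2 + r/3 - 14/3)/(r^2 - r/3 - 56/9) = 3*(r - 2)/(3*r - 8)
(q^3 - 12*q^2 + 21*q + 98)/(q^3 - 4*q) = (q^2 - 14*q + 49)/(q*(q - 2))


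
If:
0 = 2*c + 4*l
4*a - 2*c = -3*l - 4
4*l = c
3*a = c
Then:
No Solution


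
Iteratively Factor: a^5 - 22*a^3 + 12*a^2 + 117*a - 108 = (a - 1)*(a^4 + a^3 - 21*a^2 - 9*a + 108) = (a - 1)*(a + 3)*(a^3 - 2*a^2 - 15*a + 36) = (a - 1)*(a + 3)*(a + 4)*(a^2 - 6*a + 9) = (a - 3)*(a - 1)*(a + 3)*(a + 4)*(a - 3)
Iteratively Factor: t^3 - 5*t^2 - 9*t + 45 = (t + 3)*(t^2 - 8*t + 15) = (t - 3)*(t + 3)*(t - 5)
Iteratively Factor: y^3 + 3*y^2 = (y)*(y^2 + 3*y) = y^2*(y + 3)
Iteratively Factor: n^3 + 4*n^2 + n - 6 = (n - 1)*(n^2 + 5*n + 6) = (n - 1)*(n + 2)*(n + 3)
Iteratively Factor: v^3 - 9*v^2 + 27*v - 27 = (v - 3)*(v^2 - 6*v + 9) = (v - 3)^2*(v - 3)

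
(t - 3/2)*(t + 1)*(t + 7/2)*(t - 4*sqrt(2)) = t^4 - 4*sqrt(2)*t^3 + 3*t^3 - 12*sqrt(2)*t^2 - 13*t^2/4 - 21*t/4 + 13*sqrt(2)*t + 21*sqrt(2)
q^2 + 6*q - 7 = (q - 1)*(q + 7)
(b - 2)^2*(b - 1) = b^3 - 5*b^2 + 8*b - 4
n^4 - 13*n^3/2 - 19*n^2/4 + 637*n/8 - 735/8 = (n - 5)*(n - 7/2)*(n - 3/2)*(n + 7/2)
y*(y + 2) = y^2 + 2*y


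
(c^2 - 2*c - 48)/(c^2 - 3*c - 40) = (c + 6)/(c + 5)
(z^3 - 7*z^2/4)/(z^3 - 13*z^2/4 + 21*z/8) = 2*z/(2*z - 3)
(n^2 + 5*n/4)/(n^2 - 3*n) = (n + 5/4)/(n - 3)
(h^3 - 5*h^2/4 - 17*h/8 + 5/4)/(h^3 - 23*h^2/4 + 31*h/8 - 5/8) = (4*h^2 - 3*h - 10)/(4*h^2 - 21*h + 5)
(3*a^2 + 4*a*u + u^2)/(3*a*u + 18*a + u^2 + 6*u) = (a + u)/(u + 6)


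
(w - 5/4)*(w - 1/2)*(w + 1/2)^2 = w^4 - 3*w^3/4 - 7*w^2/8 + 3*w/16 + 5/32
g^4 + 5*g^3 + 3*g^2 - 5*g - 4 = (g - 1)*(g + 1)^2*(g + 4)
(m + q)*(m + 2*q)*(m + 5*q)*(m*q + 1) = m^4*q + 8*m^3*q^2 + m^3 + 17*m^2*q^3 + 8*m^2*q + 10*m*q^4 + 17*m*q^2 + 10*q^3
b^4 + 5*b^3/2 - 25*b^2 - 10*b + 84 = (b - 7/2)*(b - 2)*(b + 2)*(b + 6)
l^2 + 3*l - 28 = (l - 4)*(l + 7)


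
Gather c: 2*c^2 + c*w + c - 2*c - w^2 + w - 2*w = 2*c^2 + c*(w - 1) - w^2 - w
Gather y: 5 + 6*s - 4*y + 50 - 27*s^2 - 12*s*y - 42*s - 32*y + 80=-27*s^2 - 36*s + y*(-12*s - 36) + 135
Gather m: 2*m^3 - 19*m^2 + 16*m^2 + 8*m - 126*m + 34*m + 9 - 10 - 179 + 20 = 2*m^3 - 3*m^2 - 84*m - 160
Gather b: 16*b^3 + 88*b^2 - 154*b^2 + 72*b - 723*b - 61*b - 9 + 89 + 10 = 16*b^3 - 66*b^2 - 712*b + 90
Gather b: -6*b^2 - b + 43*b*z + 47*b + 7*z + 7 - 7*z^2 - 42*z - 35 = -6*b^2 + b*(43*z + 46) - 7*z^2 - 35*z - 28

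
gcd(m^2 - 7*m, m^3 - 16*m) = m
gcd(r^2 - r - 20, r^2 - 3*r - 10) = r - 5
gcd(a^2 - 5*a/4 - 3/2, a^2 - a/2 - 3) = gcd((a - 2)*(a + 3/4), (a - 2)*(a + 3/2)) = a - 2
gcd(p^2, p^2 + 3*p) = p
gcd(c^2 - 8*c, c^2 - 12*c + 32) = c - 8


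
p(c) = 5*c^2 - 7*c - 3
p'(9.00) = 83.00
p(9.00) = 339.00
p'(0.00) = -7.00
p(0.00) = -3.00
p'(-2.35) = -30.50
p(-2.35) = 41.06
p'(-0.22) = -9.20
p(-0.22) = -1.22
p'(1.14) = 4.40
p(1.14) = -4.48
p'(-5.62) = -63.20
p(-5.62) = 194.26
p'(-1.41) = -21.10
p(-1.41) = 16.81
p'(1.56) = 8.60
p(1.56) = -1.75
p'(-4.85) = -55.50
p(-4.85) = 148.56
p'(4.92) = 42.20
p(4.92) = 83.59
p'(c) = 10*c - 7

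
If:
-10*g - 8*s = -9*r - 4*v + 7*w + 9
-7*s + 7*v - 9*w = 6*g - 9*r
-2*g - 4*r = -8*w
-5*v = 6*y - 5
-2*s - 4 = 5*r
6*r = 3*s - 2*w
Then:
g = -5156/6075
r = -2336/6075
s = -1262/1215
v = -2177/1215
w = -91/225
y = 1696/729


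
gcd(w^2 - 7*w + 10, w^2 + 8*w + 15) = 1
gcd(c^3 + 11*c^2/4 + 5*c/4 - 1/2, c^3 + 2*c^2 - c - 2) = c^2 + 3*c + 2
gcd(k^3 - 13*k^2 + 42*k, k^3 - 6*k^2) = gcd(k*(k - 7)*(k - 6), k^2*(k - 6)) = k^2 - 6*k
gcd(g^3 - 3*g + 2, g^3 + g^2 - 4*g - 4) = g + 2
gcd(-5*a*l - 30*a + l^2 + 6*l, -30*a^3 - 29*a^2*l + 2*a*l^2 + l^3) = 5*a - l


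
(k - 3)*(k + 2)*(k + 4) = k^3 + 3*k^2 - 10*k - 24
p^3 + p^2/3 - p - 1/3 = (p - 1)*(p + 1/3)*(p + 1)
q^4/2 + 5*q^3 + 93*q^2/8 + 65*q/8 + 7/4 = (q/2 + 1)*(q + 1/2)^2*(q + 7)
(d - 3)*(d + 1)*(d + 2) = d^3 - 7*d - 6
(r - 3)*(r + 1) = r^2 - 2*r - 3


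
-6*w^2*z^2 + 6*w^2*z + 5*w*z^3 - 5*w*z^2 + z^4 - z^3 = z*(-w + z)*(6*w + z)*(z - 1)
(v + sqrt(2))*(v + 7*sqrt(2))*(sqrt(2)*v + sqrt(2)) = sqrt(2)*v^3 + sqrt(2)*v^2 + 16*v^2 + 16*v + 14*sqrt(2)*v + 14*sqrt(2)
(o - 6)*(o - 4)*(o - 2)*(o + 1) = o^4 - 11*o^3 + 32*o^2 - 4*o - 48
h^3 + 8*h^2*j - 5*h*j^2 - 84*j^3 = (h - 3*j)*(h + 4*j)*(h + 7*j)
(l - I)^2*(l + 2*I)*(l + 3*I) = l^4 + 3*I*l^3 + 3*l^2 + 7*I*l + 6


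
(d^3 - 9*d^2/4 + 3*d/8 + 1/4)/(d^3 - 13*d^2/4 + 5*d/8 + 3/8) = (d - 2)/(d - 3)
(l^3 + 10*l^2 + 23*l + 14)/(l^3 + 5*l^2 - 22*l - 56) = (l + 1)/(l - 4)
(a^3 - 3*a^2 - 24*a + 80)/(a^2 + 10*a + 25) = (a^2 - 8*a + 16)/(a + 5)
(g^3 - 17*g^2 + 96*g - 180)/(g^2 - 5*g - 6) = (g^2 - 11*g + 30)/(g + 1)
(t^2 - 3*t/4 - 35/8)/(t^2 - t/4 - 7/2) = (t - 5/2)/(t - 2)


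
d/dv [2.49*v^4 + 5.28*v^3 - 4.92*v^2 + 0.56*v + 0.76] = 9.96*v^3 + 15.84*v^2 - 9.84*v + 0.56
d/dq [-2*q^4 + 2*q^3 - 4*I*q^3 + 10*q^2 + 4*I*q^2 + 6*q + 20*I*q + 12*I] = -8*q^3 + q^2*(6 - 12*I) + q*(20 + 8*I) + 6 + 20*I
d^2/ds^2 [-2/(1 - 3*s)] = 36/(3*s - 1)^3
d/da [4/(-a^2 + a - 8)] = 4*(2*a - 1)/(a^2 - a + 8)^2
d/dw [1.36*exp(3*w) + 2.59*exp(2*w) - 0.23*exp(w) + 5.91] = (4.08*exp(2*w) + 5.18*exp(w) - 0.23)*exp(w)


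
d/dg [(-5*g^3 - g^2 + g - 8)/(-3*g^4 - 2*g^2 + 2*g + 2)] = ((15*g^2 + 2*g - 1)*(3*g^4 + 2*g^2 - 2*g - 2) - 2*(6*g^3 + 2*g - 1)*(5*g^3 + g^2 - g + 8))/(3*g^4 + 2*g^2 - 2*g - 2)^2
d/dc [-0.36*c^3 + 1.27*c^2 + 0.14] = c*(2.54 - 1.08*c)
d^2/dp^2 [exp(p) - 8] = exp(p)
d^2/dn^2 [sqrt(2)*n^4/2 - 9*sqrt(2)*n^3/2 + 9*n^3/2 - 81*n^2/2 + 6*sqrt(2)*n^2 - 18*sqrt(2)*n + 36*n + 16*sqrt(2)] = 6*sqrt(2)*n^2 - 27*sqrt(2)*n + 27*n - 81 + 12*sqrt(2)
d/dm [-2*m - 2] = -2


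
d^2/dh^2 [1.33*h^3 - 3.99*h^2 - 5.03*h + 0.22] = 7.98*h - 7.98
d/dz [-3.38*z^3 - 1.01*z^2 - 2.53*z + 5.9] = -10.14*z^2 - 2.02*z - 2.53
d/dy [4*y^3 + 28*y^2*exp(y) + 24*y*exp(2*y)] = 28*y^2*exp(y) + 12*y^2 + 48*y*exp(2*y) + 56*y*exp(y) + 24*exp(2*y)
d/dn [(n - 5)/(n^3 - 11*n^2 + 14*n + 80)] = 2*(3 - n)/(n^4 - 12*n^3 + 4*n^2 + 192*n + 256)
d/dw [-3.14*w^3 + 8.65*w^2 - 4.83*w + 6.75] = -9.42*w^2 + 17.3*w - 4.83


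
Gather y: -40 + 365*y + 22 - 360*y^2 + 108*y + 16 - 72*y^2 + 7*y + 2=-432*y^2 + 480*y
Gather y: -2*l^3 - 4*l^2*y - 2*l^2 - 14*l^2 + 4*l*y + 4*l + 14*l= -2*l^3 - 16*l^2 + 18*l + y*(-4*l^2 + 4*l)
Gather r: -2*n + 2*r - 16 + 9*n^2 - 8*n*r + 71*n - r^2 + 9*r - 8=9*n^2 + 69*n - r^2 + r*(11 - 8*n) - 24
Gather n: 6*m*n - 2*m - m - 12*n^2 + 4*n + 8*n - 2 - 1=-3*m - 12*n^2 + n*(6*m + 12) - 3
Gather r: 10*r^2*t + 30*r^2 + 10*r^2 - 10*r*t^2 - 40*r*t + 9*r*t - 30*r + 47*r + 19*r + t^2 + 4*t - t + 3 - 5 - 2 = r^2*(10*t + 40) + r*(-10*t^2 - 31*t + 36) + t^2 + 3*t - 4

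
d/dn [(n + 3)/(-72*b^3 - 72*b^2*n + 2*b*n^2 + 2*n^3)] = (-36*b^3 - 36*b^2*n + b*n^2 + n^3 - (n + 3)*(-36*b^2 + 2*b*n + 3*n^2))/(2*(36*b^3 + 36*b^2*n - b*n^2 - n^3)^2)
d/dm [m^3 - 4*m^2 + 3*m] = 3*m^2 - 8*m + 3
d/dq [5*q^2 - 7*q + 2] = 10*q - 7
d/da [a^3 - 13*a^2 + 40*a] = 3*a^2 - 26*a + 40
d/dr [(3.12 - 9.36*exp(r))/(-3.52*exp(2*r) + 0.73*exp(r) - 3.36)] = (-32.9472*exp(2*r) + 21.9648*exp(r) + 29.172)*exp(r)/(12.3904*exp(4*r) - 5.1392*exp(3*r) + 24.1873*exp(2*r) - 4.9056*exp(r) + 11.2896)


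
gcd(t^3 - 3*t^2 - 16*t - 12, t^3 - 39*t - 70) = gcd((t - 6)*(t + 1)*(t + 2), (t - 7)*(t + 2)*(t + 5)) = t + 2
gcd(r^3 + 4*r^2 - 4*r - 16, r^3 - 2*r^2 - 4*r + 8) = r^2 - 4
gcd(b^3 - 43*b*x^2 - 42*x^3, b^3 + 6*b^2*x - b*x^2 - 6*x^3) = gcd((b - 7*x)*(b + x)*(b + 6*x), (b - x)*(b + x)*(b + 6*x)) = b^2 + 7*b*x + 6*x^2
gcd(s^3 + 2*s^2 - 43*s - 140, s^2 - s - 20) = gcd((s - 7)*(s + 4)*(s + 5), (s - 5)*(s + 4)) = s + 4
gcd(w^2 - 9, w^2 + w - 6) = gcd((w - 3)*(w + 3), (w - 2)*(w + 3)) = w + 3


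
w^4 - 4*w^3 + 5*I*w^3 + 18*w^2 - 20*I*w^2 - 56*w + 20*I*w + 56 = (w - 2)^2*(w - 2*I)*(w + 7*I)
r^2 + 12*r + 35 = (r + 5)*(r + 7)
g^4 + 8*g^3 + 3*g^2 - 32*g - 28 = (g - 2)*(g + 1)*(g + 2)*(g + 7)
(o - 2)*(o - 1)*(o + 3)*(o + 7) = o^4 + 7*o^3 - 7*o^2 - 43*o + 42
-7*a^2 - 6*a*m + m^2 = (-7*a + m)*(a + m)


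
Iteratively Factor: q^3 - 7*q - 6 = (q + 1)*(q^2 - q - 6) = (q + 1)*(q + 2)*(q - 3)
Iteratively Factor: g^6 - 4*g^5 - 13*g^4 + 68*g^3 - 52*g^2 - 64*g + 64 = (g + 4)*(g^5 - 8*g^4 + 19*g^3 - 8*g^2 - 20*g + 16) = (g - 4)*(g + 4)*(g^4 - 4*g^3 + 3*g^2 + 4*g - 4) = (g - 4)*(g - 1)*(g + 4)*(g^3 - 3*g^2 + 4) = (g - 4)*(g - 2)*(g - 1)*(g + 4)*(g^2 - g - 2) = (g - 4)*(g - 2)^2*(g - 1)*(g + 4)*(g + 1)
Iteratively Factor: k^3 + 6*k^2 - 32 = (k + 4)*(k^2 + 2*k - 8) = (k + 4)^2*(k - 2)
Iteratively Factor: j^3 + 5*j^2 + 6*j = (j)*(j^2 + 5*j + 6) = j*(j + 2)*(j + 3)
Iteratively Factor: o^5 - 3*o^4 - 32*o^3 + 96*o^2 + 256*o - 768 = (o + 4)*(o^4 - 7*o^3 - 4*o^2 + 112*o - 192) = (o - 4)*(o + 4)*(o^3 - 3*o^2 - 16*o + 48) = (o - 4)^2*(o + 4)*(o^2 + o - 12) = (o - 4)^2*(o + 4)^2*(o - 3)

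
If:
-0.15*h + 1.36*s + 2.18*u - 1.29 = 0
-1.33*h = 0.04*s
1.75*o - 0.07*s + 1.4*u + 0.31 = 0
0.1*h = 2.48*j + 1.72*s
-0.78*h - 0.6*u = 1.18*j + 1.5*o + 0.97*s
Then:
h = -0.03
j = -0.77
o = -0.05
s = 1.10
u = -0.10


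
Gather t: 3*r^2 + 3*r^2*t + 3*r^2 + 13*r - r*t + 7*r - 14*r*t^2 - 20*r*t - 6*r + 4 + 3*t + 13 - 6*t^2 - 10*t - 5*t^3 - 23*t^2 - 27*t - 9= 6*r^2 + 14*r - 5*t^3 + t^2*(-14*r - 29) + t*(3*r^2 - 21*r - 34) + 8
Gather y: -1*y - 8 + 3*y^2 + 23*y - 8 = 3*y^2 + 22*y - 16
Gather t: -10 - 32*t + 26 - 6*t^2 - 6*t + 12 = -6*t^2 - 38*t + 28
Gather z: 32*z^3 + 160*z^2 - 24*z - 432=32*z^3 + 160*z^2 - 24*z - 432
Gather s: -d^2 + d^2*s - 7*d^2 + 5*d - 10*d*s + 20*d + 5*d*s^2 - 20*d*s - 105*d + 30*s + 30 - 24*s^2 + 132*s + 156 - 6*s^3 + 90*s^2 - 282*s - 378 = -8*d^2 - 80*d - 6*s^3 + s^2*(5*d + 66) + s*(d^2 - 30*d - 120) - 192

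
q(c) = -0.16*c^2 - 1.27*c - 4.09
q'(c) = -0.32*c - 1.27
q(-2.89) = -1.76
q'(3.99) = -2.55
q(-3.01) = -1.72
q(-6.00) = -2.23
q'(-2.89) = -0.35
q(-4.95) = -1.72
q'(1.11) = -1.63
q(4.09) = -11.96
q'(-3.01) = -0.31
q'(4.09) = -2.58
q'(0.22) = -1.34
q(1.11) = -5.70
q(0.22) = -4.38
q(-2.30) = -2.02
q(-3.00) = -1.72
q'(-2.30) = -0.53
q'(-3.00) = -0.31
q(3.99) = -11.70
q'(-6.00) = 0.65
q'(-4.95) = 0.31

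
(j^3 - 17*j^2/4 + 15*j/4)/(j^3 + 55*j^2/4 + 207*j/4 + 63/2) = j*(4*j^2 - 17*j + 15)/(4*j^3 + 55*j^2 + 207*j + 126)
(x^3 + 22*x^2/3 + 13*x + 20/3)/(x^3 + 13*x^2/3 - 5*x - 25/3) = (3*x + 4)/(3*x - 5)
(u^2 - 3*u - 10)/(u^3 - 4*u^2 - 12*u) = (u - 5)/(u*(u - 6))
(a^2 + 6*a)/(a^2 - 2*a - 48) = a/(a - 8)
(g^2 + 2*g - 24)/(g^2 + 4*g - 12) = (g - 4)/(g - 2)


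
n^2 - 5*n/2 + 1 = (n - 2)*(n - 1/2)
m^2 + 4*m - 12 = (m - 2)*(m + 6)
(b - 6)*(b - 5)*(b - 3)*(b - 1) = b^4 - 15*b^3 + 77*b^2 - 153*b + 90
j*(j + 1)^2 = j^3 + 2*j^2 + j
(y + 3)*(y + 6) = y^2 + 9*y + 18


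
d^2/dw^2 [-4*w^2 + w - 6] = -8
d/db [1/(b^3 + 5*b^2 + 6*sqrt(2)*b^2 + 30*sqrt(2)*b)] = (-3*b^2 - 12*sqrt(2)*b - 10*b - 30*sqrt(2))/(b^2*(b^2 + 5*b + 6*sqrt(2)*b + 30*sqrt(2))^2)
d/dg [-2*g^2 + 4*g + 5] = 4 - 4*g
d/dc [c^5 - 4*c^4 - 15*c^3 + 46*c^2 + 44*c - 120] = 5*c^4 - 16*c^3 - 45*c^2 + 92*c + 44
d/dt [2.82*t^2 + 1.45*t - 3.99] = 5.64*t + 1.45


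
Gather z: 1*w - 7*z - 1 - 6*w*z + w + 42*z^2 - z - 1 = 2*w + 42*z^2 + z*(-6*w - 8) - 2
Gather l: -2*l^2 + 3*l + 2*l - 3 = -2*l^2 + 5*l - 3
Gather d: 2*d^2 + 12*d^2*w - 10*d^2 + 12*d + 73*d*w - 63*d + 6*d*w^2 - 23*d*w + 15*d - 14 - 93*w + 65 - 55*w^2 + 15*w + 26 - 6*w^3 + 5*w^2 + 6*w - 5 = d^2*(12*w - 8) + d*(6*w^2 + 50*w - 36) - 6*w^3 - 50*w^2 - 72*w + 72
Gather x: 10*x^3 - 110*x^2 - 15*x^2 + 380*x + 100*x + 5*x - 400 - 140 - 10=10*x^3 - 125*x^2 + 485*x - 550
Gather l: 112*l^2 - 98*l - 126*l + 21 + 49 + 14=112*l^2 - 224*l + 84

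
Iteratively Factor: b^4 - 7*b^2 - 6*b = (b)*(b^3 - 7*b - 6) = b*(b + 2)*(b^2 - 2*b - 3) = b*(b - 3)*(b + 2)*(b + 1)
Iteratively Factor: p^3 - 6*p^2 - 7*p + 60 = (p - 4)*(p^2 - 2*p - 15) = (p - 4)*(p + 3)*(p - 5)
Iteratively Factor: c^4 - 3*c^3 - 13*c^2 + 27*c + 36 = (c - 3)*(c^3 - 13*c - 12) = (c - 4)*(c - 3)*(c^2 + 4*c + 3) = (c - 4)*(c - 3)*(c + 3)*(c + 1)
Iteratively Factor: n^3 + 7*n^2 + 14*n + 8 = (n + 2)*(n^2 + 5*n + 4) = (n + 2)*(n + 4)*(n + 1)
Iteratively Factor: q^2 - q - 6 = (q - 3)*(q + 2)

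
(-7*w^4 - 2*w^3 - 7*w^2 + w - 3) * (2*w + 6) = -14*w^5 - 46*w^4 - 26*w^3 - 40*w^2 - 18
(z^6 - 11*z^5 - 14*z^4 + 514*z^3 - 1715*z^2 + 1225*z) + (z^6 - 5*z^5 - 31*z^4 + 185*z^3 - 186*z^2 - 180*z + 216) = 2*z^6 - 16*z^5 - 45*z^4 + 699*z^3 - 1901*z^2 + 1045*z + 216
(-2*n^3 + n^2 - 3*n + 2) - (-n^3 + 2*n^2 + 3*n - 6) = -n^3 - n^2 - 6*n + 8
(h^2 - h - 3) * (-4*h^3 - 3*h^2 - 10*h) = -4*h^5 + h^4 + 5*h^3 + 19*h^2 + 30*h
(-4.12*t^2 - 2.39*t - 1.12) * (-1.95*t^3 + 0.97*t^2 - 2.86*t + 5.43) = 8.034*t^5 + 0.6641*t^4 + 11.6489*t^3 - 16.6226*t^2 - 9.7745*t - 6.0816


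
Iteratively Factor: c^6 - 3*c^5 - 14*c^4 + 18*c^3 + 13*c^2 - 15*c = (c + 3)*(c^5 - 6*c^4 + 4*c^3 + 6*c^2 - 5*c) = (c - 1)*(c + 3)*(c^4 - 5*c^3 - c^2 + 5*c) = (c - 1)^2*(c + 3)*(c^3 - 4*c^2 - 5*c) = (c - 5)*(c - 1)^2*(c + 3)*(c^2 + c) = c*(c - 5)*(c - 1)^2*(c + 3)*(c + 1)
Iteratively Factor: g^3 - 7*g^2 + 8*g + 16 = (g - 4)*(g^2 - 3*g - 4) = (g - 4)^2*(g + 1)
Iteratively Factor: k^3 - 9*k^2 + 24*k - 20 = (k - 2)*(k^2 - 7*k + 10) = (k - 2)^2*(k - 5)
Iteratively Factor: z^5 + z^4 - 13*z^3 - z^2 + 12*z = (z + 4)*(z^4 - 3*z^3 - z^2 + 3*z) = (z - 1)*(z + 4)*(z^3 - 2*z^2 - 3*z) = (z - 3)*(z - 1)*(z + 4)*(z^2 + z) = (z - 3)*(z - 1)*(z + 1)*(z + 4)*(z)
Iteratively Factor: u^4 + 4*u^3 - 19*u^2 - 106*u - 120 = (u - 5)*(u^3 + 9*u^2 + 26*u + 24) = (u - 5)*(u + 2)*(u^2 + 7*u + 12) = (u - 5)*(u + 2)*(u + 4)*(u + 3)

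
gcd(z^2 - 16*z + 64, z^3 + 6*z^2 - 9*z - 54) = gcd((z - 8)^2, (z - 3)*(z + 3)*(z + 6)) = 1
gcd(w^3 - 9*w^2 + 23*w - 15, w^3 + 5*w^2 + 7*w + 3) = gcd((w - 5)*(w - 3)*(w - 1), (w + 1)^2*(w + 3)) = 1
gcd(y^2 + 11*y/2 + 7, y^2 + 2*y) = y + 2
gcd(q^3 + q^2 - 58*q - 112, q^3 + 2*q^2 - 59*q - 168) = q^2 - q - 56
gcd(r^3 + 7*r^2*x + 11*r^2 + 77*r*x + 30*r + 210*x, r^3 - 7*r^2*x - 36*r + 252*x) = r + 6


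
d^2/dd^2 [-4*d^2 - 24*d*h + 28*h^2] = -8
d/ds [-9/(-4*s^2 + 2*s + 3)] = 18*(1 - 4*s)/(-4*s^2 + 2*s + 3)^2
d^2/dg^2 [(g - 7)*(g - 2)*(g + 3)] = 6*g - 12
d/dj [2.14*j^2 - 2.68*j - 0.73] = 4.28*j - 2.68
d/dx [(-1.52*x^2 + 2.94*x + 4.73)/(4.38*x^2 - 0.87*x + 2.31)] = (-11.5548*x^2 - 48.4572*x + 10.9065)/(19.1844*x^4 - 7.6212*x^3 + 20.9925*x^2 - 4.0194*x + 5.3361)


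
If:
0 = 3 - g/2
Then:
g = 6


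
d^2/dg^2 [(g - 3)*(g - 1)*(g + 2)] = 6*g - 4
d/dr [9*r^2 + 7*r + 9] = 18*r + 7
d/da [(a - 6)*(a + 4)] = 2*a - 2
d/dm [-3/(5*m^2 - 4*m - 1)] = 6*(5*m - 2)/(-5*m^2 + 4*m + 1)^2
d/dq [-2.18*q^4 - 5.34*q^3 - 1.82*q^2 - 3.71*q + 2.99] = -8.72*q^3 - 16.02*q^2 - 3.64*q - 3.71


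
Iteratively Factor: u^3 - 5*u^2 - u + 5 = (u - 5)*(u^2 - 1) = (u - 5)*(u + 1)*(u - 1)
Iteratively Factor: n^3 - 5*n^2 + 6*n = (n - 3)*(n^2 - 2*n) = n*(n - 3)*(n - 2)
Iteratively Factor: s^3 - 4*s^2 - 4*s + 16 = (s - 2)*(s^2 - 2*s - 8) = (s - 4)*(s - 2)*(s + 2)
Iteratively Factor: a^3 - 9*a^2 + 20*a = (a - 5)*(a^2 - 4*a) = (a - 5)*(a - 4)*(a)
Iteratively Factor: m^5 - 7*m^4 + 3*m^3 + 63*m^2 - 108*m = (m - 4)*(m^4 - 3*m^3 - 9*m^2 + 27*m) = (m - 4)*(m - 3)*(m^3 - 9*m) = m*(m - 4)*(m - 3)*(m^2 - 9) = m*(m - 4)*(m - 3)*(m + 3)*(m - 3)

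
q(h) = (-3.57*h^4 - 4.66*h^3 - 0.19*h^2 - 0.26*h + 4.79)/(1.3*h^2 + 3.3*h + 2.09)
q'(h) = (-2.6*h - 3.3)*(-3.57*h^4 - 4.66*h^3 - 0.19*h^2 - 0.26*h + 4.79)/(1.3*h^2 + 3.3*h + 2.09)^2 + (-14.28*h^3 - 13.98*h^2 - 0.38*h - 0.26)/(1.3*h^2 + 3.3*h + 2.09)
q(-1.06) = 111.91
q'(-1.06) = -1128.21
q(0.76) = 0.23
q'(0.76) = -3.01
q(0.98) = -0.51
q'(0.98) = -3.73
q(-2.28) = -27.83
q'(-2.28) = 18.16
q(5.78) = -75.66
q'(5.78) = -28.49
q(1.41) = -2.48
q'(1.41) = -5.50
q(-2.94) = -39.83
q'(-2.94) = 19.27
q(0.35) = 1.30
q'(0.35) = -2.40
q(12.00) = -358.71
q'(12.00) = -62.55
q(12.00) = -358.71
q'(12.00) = -62.55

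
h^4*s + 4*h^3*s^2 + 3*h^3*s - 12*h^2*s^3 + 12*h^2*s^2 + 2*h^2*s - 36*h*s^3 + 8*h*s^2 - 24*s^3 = (h + 2)*(h - 2*s)*(h + 6*s)*(h*s + s)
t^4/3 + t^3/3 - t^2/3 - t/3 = t*(t/3 + 1/3)*(t - 1)*(t + 1)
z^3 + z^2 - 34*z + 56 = (z - 4)*(z - 2)*(z + 7)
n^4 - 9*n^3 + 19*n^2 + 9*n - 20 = (n - 5)*(n - 4)*(n - 1)*(n + 1)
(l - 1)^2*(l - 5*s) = l^3 - 5*l^2*s - 2*l^2 + 10*l*s + l - 5*s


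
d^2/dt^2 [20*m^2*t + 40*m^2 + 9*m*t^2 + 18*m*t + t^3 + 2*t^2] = 18*m + 6*t + 4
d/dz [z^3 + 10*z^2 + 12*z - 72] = 3*z^2 + 20*z + 12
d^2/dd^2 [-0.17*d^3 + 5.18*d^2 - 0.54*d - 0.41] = 10.36 - 1.02*d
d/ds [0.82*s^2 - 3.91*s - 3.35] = 1.64*s - 3.91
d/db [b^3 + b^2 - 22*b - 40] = 3*b^2 + 2*b - 22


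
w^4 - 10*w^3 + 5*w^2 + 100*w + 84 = (w - 7)*(w - 6)*(w + 1)*(w + 2)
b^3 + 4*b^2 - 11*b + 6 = (b - 1)^2*(b + 6)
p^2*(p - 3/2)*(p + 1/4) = p^4 - 5*p^3/4 - 3*p^2/8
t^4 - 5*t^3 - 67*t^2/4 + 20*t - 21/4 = (t - 7)*(t - 1/2)^2*(t + 3)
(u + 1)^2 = u^2 + 2*u + 1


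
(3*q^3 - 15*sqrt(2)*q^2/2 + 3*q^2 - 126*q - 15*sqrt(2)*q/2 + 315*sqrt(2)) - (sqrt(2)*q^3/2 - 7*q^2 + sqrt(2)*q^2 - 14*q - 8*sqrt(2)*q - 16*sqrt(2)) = -sqrt(2)*q^3/2 + 3*q^3 - 17*sqrt(2)*q^2/2 + 10*q^2 - 112*q + sqrt(2)*q/2 + 331*sqrt(2)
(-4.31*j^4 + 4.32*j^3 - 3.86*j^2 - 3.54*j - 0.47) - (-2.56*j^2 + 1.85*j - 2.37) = -4.31*j^4 + 4.32*j^3 - 1.3*j^2 - 5.39*j + 1.9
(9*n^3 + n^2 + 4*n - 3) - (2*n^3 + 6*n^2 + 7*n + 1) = 7*n^3 - 5*n^2 - 3*n - 4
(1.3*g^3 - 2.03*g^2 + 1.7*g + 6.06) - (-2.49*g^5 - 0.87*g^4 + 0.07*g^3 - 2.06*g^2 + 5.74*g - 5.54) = 2.49*g^5 + 0.87*g^4 + 1.23*g^3 + 0.0300000000000002*g^2 - 4.04*g + 11.6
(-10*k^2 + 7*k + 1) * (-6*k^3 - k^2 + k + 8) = 60*k^5 - 32*k^4 - 23*k^3 - 74*k^2 + 57*k + 8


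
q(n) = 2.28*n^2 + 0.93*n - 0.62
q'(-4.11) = -17.81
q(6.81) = 111.45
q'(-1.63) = -6.50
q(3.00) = 22.69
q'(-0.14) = 0.29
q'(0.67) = 3.99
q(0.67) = 1.03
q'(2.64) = 12.97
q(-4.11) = 34.07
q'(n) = 4.56*n + 0.93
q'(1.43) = 7.45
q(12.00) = 338.86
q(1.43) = 5.37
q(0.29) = -0.16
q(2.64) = 17.73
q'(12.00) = 55.65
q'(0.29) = 2.25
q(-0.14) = -0.71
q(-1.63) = 3.92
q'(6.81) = 31.98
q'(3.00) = 14.61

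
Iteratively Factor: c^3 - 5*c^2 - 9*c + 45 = (c + 3)*(c^2 - 8*c + 15) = (c - 3)*(c + 3)*(c - 5)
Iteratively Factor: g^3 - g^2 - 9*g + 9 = (g - 1)*(g^2 - 9) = (g - 3)*(g - 1)*(g + 3)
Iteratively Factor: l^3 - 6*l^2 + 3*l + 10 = (l - 5)*(l^2 - l - 2) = (l - 5)*(l + 1)*(l - 2)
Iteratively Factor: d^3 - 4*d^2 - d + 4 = (d - 4)*(d^2 - 1) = (d - 4)*(d + 1)*(d - 1)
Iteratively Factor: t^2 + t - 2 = (t + 2)*(t - 1)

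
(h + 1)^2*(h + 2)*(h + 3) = h^4 + 7*h^3 + 17*h^2 + 17*h + 6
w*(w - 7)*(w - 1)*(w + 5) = w^4 - 3*w^3 - 33*w^2 + 35*w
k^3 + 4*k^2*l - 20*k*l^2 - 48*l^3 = (k - 4*l)*(k + 2*l)*(k + 6*l)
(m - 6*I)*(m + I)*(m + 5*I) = m^3 + 31*m + 30*I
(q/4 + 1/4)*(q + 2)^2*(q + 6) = q^4/4 + 11*q^3/4 + 19*q^2/2 + 13*q + 6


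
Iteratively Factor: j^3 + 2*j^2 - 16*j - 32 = (j + 2)*(j^2 - 16) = (j - 4)*(j + 2)*(j + 4)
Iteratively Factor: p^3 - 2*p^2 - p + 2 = (p - 2)*(p^2 - 1) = (p - 2)*(p + 1)*(p - 1)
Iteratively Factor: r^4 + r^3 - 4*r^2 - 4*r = (r - 2)*(r^3 + 3*r^2 + 2*r) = (r - 2)*(r + 1)*(r^2 + 2*r) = (r - 2)*(r + 1)*(r + 2)*(r)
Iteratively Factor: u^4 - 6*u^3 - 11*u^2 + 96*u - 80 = (u - 4)*(u^3 - 2*u^2 - 19*u + 20) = (u - 4)*(u + 4)*(u^2 - 6*u + 5) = (u - 5)*(u - 4)*(u + 4)*(u - 1)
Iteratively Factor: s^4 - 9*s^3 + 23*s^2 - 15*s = (s - 3)*(s^3 - 6*s^2 + 5*s) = (s - 5)*(s - 3)*(s^2 - s) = s*(s - 5)*(s - 3)*(s - 1)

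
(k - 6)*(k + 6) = k^2 - 36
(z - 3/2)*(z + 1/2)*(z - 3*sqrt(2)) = z^3 - 3*sqrt(2)*z^2 - z^2 - 3*z/4 + 3*sqrt(2)*z + 9*sqrt(2)/4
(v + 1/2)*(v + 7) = v^2 + 15*v/2 + 7/2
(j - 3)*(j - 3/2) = j^2 - 9*j/2 + 9/2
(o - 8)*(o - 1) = o^2 - 9*o + 8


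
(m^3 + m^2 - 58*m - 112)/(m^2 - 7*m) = (m^3 + m^2 - 58*m - 112)/(m*(m - 7))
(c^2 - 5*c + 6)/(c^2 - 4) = (c - 3)/(c + 2)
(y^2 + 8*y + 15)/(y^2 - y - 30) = (y + 3)/(y - 6)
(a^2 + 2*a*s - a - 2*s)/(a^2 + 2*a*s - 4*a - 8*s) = (a - 1)/(a - 4)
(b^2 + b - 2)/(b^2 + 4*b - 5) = (b + 2)/(b + 5)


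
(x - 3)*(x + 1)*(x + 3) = x^3 + x^2 - 9*x - 9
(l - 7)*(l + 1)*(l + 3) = l^3 - 3*l^2 - 25*l - 21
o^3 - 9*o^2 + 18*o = o*(o - 6)*(o - 3)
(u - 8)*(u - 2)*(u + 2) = u^3 - 8*u^2 - 4*u + 32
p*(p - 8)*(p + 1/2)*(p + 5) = p^4 - 5*p^3/2 - 83*p^2/2 - 20*p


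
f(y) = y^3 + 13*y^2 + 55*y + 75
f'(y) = 3*y^2 + 26*y + 55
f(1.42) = 182.18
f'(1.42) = 97.97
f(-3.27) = -0.81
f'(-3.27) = 2.06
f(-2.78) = 1.08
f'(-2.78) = 5.91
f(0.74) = 123.22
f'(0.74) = 75.88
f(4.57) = 693.30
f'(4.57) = 236.47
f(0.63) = 115.06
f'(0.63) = 72.57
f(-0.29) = 60.12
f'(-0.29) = 47.71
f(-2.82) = 0.86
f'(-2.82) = 5.54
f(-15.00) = -1200.00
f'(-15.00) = 340.00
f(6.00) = 1089.00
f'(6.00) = 319.00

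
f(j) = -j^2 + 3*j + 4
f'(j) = 3 - 2*j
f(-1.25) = -1.31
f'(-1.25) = 5.50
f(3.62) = 1.76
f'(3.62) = -4.24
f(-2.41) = -9.04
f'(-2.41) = 7.82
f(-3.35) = -17.27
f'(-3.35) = 9.70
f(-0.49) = 2.29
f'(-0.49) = 3.98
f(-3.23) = -16.12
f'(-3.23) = 9.46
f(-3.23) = -16.12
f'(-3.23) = 9.46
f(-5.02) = -36.26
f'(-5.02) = 13.04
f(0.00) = 4.00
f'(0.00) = 3.00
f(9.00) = -50.00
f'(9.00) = -15.00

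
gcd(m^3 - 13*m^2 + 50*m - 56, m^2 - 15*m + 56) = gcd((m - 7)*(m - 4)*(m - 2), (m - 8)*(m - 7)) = m - 7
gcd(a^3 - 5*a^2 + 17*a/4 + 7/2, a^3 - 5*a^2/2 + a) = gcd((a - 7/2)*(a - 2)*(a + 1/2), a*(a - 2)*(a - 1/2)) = a - 2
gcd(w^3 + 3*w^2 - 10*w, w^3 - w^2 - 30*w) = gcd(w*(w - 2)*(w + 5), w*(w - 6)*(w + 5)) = w^2 + 5*w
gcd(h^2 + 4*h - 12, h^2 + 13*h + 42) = h + 6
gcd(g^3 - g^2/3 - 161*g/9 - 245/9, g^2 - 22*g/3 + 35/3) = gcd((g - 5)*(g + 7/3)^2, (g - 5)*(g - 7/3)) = g - 5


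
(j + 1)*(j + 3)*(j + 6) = j^3 + 10*j^2 + 27*j + 18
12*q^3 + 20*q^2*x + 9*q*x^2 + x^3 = (q + x)*(2*q + x)*(6*q + x)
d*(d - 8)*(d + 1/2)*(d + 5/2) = d^4 - 5*d^3 - 91*d^2/4 - 10*d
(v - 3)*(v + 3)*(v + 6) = v^3 + 6*v^2 - 9*v - 54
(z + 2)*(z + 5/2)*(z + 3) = z^3 + 15*z^2/2 + 37*z/2 + 15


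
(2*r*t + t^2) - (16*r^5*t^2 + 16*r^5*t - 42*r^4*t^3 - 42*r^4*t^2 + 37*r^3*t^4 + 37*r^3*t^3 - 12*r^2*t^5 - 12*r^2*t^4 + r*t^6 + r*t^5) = -16*r^5*t^2 - 16*r^5*t + 42*r^4*t^3 + 42*r^4*t^2 - 37*r^3*t^4 - 37*r^3*t^3 + 12*r^2*t^5 + 12*r^2*t^4 - r*t^6 - r*t^5 + 2*r*t + t^2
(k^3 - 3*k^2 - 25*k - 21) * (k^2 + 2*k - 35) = k^5 - k^4 - 66*k^3 + 34*k^2 + 833*k + 735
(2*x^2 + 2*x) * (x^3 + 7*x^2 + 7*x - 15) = 2*x^5 + 16*x^4 + 28*x^3 - 16*x^2 - 30*x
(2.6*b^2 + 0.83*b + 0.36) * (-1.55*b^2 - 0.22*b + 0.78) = -4.03*b^4 - 1.8585*b^3 + 1.2874*b^2 + 0.5682*b + 0.2808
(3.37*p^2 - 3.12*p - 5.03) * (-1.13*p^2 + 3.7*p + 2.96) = -3.8081*p^4 + 15.9946*p^3 + 4.1151*p^2 - 27.8462*p - 14.8888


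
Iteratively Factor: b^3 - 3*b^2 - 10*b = (b - 5)*(b^2 + 2*b) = b*(b - 5)*(b + 2)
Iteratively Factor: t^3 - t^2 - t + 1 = (t + 1)*(t^2 - 2*t + 1) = (t - 1)*(t + 1)*(t - 1)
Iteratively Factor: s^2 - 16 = (s - 4)*(s + 4)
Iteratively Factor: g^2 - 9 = (g + 3)*(g - 3)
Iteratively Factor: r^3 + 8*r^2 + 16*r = (r)*(r^2 + 8*r + 16) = r*(r + 4)*(r + 4)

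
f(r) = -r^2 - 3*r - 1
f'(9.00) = -21.00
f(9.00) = -109.00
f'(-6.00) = 9.00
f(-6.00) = -19.00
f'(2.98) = -8.96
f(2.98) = -18.82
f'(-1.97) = 0.94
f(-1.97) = 1.03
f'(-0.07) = -2.86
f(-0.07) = -0.79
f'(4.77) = -12.54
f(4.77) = -38.06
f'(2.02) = -7.04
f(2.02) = -11.14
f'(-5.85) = 8.70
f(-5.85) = -17.67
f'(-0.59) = -1.82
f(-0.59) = 0.42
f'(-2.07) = 1.14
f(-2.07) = 0.93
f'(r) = -2*r - 3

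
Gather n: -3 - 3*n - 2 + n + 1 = -2*n - 4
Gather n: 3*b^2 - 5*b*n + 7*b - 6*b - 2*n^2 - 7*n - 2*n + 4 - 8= 3*b^2 + b - 2*n^2 + n*(-5*b - 9) - 4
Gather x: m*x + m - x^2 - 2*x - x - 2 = m - x^2 + x*(m - 3) - 2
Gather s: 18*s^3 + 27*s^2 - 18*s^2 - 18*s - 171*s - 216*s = 18*s^3 + 9*s^2 - 405*s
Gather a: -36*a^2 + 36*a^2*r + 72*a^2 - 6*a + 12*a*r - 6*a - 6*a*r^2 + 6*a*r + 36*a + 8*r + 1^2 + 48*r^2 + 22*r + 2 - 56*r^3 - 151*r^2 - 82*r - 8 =a^2*(36*r + 36) + a*(-6*r^2 + 18*r + 24) - 56*r^3 - 103*r^2 - 52*r - 5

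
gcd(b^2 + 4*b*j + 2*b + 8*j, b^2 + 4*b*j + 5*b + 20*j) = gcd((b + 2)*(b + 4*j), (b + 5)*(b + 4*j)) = b + 4*j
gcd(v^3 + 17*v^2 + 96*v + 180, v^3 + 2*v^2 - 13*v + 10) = v + 5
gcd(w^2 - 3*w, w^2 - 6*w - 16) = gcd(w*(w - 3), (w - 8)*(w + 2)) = 1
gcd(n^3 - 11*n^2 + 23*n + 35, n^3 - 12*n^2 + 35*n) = n^2 - 12*n + 35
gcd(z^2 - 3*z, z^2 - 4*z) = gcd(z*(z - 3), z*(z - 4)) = z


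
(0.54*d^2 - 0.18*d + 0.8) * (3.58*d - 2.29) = 1.9332*d^3 - 1.881*d^2 + 3.2762*d - 1.832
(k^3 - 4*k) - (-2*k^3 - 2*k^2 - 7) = 3*k^3 + 2*k^2 - 4*k + 7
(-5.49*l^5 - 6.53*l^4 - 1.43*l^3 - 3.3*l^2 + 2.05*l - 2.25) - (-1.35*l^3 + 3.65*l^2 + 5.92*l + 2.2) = -5.49*l^5 - 6.53*l^4 - 0.0799999999999998*l^3 - 6.95*l^2 - 3.87*l - 4.45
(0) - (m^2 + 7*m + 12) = -m^2 - 7*m - 12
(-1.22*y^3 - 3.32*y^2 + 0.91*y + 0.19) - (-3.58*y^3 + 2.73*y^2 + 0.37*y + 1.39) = 2.36*y^3 - 6.05*y^2 + 0.54*y - 1.2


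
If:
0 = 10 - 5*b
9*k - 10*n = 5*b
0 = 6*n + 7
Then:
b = 2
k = -5/27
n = -7/6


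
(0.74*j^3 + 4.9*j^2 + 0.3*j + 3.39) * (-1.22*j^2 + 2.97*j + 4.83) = -0.9028*j^5 - 3.7802*j^4 + 17.7612*j^3 + 20.4222*j^2 + 11.5173*j + 16.3737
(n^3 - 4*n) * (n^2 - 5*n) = n^5 - 5*n^4 - 4*n^3 + 20*n^2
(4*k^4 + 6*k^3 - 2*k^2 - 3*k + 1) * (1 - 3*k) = -12*k^5 - 14*k^4 + 12*k^3 + 7*k^2 - 6*k + 1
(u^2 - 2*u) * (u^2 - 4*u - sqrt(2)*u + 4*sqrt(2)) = u^4 - 6*u^3 - sqrt(2)*u^3 + 8*u^2 + 6*sqrt(2)*u^2 - 8*sqrt(2)*u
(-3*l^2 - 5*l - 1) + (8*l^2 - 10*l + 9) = 5*l^2 - 15*l + 8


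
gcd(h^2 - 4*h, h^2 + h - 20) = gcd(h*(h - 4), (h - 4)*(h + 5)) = h - 4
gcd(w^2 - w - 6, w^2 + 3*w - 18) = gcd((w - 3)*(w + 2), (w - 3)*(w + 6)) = w - 3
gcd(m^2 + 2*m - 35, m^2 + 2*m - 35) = m^2 + 2*m - 35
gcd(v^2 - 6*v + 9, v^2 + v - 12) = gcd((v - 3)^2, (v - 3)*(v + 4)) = v - 3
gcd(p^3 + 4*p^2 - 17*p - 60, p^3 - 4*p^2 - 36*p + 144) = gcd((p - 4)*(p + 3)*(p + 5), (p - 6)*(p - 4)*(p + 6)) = p - 4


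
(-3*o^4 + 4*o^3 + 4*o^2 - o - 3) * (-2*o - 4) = 6*o^5 + 4*o^4 - 24*o^3 - 14*o^2 + 10*o + 12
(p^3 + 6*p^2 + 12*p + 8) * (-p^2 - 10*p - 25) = -p^5 - 16*p^4 - 97*p^3 - 278*p^2 - 380*p - 200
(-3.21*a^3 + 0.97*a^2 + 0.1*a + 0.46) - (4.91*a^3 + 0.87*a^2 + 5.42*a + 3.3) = -8.12*a^3 + 0.1*a^2 - 5.32*a - 2.84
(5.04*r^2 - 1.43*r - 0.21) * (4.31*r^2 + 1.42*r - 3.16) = 21.7224*r^4 + 0.9935*r^3 - 18.8621*r^2 + 4.2206*r + 0.6636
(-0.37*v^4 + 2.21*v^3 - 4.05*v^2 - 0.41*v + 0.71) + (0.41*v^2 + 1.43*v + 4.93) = -0.37*v^4 + 2.21*v^3 - 3.64*v^2 + 1.02*v + 5.64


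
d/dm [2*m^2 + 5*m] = 4*m + 5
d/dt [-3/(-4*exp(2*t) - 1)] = -24*exp(2*t)/(4*exp(2*t) + 1)^2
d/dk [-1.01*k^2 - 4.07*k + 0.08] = -2.02*k - 4.07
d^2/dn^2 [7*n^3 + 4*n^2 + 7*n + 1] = 42*n + 8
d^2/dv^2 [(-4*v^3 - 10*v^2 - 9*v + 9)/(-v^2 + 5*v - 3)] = 6*(49*v^3 - 99*v^2 + 54*v + 9)/(v^6 - 15*v^5 + 84*v^4 - 215*v^3 + 252*v^2 - 135*v + 27)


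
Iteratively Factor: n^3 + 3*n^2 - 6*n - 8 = (n + 4)*(n^2 - n - 2) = (n + 1)*(n + 4)*(n - 2)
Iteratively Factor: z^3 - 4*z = (z)*(z^2 - 4) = z*(z + 2)*(z - 2)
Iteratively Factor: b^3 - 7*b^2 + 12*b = (b - 4)*(b^2 - 3*b) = (b - 4)*(b - 3)*(b)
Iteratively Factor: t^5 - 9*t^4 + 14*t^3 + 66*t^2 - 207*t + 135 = (t + 3)*(t^4 - 12*t^3 + 50*t^2 - 84*t + 45) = (t - 3)*(t + 3)*(t^3 - 9*t^2 + 23*t - 15) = (t - 5)*(t - 3)*(t + 3)*(t^2 - 4*t + 3) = (t - 5)*(t - 3)^2*(t + 3)*(t - 1)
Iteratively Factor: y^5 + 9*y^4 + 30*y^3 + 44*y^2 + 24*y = (y)*(y^4 + 9*y^3 + 30*y^2 + 44*y + 24) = y*(y + 2)*(y^3 + 7*y^2 + 16*y + 12) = y*(y + 2)^2*(y^2 + 5*y + 6) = y*(y + 2)^3*(y + 3)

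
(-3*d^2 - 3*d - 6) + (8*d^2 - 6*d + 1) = 5*d^2 - 9*d - 5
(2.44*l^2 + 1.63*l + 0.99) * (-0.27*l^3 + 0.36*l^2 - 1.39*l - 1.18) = -0.6588*l^5 + 0.4383*l^4 - 3.0721*l^3 - 4.7885*l^2 - 3.2995*l - 1.1682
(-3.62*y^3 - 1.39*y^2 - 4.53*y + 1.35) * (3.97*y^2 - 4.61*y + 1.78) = -14.3714*y^5 + 11.1699*y^4 - 18.0198*y^3 + 23.7686*y^2 - 14.2869*y + 2.403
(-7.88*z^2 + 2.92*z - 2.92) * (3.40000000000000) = -26.792*z^2 + 9.928*z - 9.928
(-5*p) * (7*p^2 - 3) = -35*p^3 + 15*p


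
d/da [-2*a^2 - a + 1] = -4*a - 1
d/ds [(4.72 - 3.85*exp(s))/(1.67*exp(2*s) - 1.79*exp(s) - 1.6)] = (6.4295*exp(2*s) - 15.7648*exp(s) + 14.6088)*exp(s)/(2.7889*exp(4*s) - 5.9786*exp(3*s) - 2.1399*exp(2*s) + 5.728*exp(s) + 2.56)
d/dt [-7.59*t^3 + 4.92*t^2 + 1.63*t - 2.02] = -22.77*t^2 + 9.84*t + 1.63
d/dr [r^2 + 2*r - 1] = 2*r + 2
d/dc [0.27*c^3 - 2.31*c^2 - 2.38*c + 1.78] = 0.81*c^2 - 4.62*c - 2.38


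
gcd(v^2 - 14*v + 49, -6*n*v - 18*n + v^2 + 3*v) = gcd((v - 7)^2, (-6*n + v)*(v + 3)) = 1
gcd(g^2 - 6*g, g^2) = g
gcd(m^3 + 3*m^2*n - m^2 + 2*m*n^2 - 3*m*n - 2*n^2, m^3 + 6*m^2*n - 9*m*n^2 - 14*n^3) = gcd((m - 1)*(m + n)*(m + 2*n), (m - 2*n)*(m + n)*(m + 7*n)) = m + n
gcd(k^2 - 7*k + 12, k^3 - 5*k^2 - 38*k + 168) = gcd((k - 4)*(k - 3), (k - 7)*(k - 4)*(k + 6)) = k - 4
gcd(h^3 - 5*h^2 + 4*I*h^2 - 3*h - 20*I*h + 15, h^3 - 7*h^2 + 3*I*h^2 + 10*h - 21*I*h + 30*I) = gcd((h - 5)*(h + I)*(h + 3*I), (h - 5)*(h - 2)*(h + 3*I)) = h^2 + h*(-5 + 3*I) - 15*I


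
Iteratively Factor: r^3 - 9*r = (r - 3)*(r^2 + 3*r) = (r - 3)*(r + 3)*(r)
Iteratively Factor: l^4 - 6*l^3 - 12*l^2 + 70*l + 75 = (l + 1)*(l^3 - 7*l^2 - 5*l + 75) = (l - 5)*(l + 1)*(l^2 - 2*l - 15) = (l - 5)*(l + 1)*(l + 3)*(l - 5)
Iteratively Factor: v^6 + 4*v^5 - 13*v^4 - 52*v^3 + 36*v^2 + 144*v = (v)*(v^5 + 4*v^4 - 13*v^3 - 52*v^2 + 36*v + 144) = v*(v - 2)*(v^4 + 6*v^3 - v^2 - 54*v - 72) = v*(v - 2)*(v + 3)*(v^3 + 3*v^2 - 10*v - 24) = v*(v - 3)*(v - 2)*(v + 3)*(v^2 + 6*v + 8) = v*(v - 3)*(v - 2)*(v + 3)*(v + 4)*(v + 2)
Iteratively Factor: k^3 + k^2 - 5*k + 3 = (k - 1)*(k^2 + 2*k - 3) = (k - 1)^2*(k + 3)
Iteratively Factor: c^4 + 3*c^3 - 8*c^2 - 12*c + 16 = (c + 4)*(c^3 - c^2 - 4*c + 4) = (c - 2)*(c + 4)*(c^2 + c - 2) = (c - 2)*(c + 2)*(c + 4)*(c - 1)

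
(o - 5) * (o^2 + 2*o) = o^3 - 3*o^2 - 10*o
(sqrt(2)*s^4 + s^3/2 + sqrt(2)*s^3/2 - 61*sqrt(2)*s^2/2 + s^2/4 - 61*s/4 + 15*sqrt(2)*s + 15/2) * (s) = sqrt(2)*s^5 + s^4/2 + sqrt(2)*s^4/2 - 61*sqrt(2)*s^3/2 + s^3/4 - 61*s^2/4 + 15*sqrt(2)*s^2 + 15*s/2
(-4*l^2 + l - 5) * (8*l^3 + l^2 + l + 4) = -32*l^5 + 4*l^4 - 43*l^3 - 20*l^2 - l - 20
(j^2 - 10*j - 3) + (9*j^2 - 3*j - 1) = 10*j^2 - 13*j - 4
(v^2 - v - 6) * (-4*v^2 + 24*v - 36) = -4*v^4 + 28*v^3 - 36*v^2 - 108*v + 216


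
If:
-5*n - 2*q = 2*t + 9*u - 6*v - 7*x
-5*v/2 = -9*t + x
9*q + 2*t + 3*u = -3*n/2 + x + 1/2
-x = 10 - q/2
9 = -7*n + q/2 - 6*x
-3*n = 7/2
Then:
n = -7/6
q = 71/3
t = -35621/1536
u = -41609/768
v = -64681/768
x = 11/6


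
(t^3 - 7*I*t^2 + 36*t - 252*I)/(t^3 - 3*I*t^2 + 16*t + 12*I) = (t^2 - I*t + 42)/(t^2 + 3*I*t - 2)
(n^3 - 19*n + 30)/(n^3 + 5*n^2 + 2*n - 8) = (n^3 - 19*n + 30)/(n^3 + 5*n^2 + 2*n - 8)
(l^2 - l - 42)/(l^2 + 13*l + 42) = (l - 7)/(l + 7)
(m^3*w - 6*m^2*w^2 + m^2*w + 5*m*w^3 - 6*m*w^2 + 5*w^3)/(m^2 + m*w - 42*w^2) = w*(m^3 - 6*m^2*w + m^2 + 5*m*w^2 - 6*m*w + 5*w^2)/(m^2 + m*w - 42*w^2)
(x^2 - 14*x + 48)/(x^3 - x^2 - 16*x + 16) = (x^2 - 14*x + 48)/(x^3 - x^2 - 16*x + 16)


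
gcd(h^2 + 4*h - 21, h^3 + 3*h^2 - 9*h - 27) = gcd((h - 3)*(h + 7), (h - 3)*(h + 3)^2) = h - 3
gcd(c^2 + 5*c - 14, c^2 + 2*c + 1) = 1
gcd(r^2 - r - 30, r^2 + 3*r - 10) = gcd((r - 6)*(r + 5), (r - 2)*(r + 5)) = r + 5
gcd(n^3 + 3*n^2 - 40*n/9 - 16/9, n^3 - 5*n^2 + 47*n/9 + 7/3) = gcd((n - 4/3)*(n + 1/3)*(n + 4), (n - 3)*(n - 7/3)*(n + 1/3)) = n + 1/3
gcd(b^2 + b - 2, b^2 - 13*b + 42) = 1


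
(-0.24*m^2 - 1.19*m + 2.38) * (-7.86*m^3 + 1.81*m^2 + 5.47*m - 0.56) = 1.8864*m^5 + 8.919*m^4 - 22.1735*m^3 - 2.0671*m^2 + 13.685*m - 1.3328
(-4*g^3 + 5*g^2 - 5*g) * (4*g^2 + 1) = -16*g^5 + 20*g^4 - 24*g^3 + 5*g^2 - 5*g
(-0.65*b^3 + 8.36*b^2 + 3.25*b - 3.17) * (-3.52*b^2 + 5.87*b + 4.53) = 2.288*b^5 - 33.2427*b^4 + 34.6887*b^3 + 68.1067*b^2 - 3.8854*b - 14.3601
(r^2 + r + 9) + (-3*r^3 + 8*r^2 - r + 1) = -3*r^3 + 9*r^2 + 10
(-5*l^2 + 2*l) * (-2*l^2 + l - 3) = 10*l^4 - 9*l^3 + 17*l^2 - 6*l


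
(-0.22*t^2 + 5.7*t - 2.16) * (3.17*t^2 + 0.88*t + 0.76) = -0.6974*t^4 + 17.8754*t^3 - 1.9984*t^2 + 2.4312*t - 1.6416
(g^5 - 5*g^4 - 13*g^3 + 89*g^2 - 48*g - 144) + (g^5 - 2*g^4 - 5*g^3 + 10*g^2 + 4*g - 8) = 2*g^5 - 7*g^4 - 18*g^3 + 99*g^2 - 44*g - 152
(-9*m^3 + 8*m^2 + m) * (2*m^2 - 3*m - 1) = -18*m^5 + 43*m^4 - 13*m^3 - 11*m^2 - m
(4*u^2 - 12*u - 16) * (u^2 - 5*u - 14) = 4*u^4 - 32*u^3 - 12*u^2 + 248*u + 224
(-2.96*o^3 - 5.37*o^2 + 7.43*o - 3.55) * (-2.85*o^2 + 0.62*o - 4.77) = 8.436*o^5 + 13.4693*o^4 - 10.3857*o^3 + 40.339*o^2 - 37.6421*o + 16.9335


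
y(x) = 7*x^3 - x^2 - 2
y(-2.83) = -168.67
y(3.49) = 283.38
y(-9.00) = -5186.00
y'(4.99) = 512.92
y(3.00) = 178.00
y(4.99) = 842.86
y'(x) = 21*x^2 - 2*x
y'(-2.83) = 173.85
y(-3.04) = -207.90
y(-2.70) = -147.07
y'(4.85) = 484.27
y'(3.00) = 183.00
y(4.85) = 773.07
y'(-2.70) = 158.49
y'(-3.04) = 200.15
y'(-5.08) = 552.09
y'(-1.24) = 34.77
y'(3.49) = 248.80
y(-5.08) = -945.48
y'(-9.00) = 1719.00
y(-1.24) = -16.88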